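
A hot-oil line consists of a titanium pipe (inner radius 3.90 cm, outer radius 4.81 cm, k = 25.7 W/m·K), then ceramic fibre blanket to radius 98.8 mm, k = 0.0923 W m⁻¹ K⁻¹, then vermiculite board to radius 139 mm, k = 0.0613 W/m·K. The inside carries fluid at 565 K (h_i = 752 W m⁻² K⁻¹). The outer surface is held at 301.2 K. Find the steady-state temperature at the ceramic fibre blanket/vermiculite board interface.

Resistance network (inner→outer):
  R'_conv,in = 1/(2πr h) = 1/(2π·0.0390·752) = 0.005427 m·K/W
  R'_titanium = ln(0.0481/0.0390)/(2πk) = 0.2097/(2π·25.7) = 0.001299 m·K/W
  R'_ceramic fibre blanket = ln(0.0988/0.0481)/(2πk) = 0.7198/(2π·0.0923) = 1.241 m·K/W
  R'_vermiculite board = ln(0.139/0.0988)/(2πk) = 0.3414/(2π·0.0613) = 0.8863 m·K/W
ΣR = 0.005427 + 0.001299 + 1.241 + 0.8863 = 2.134 m·K/W
Q' = ΔT/ΣR = (565 K − 301.2 K)/2.134 = 123.6 W/m
From the inner boundary to the ceramic fibre blanket/vermiculite board interface, ΣR_partial = 1.248 m·K/W.
T_interface = T_in − Q'·ΣR_partial = 565 K − (123.6)(1.248) = 411 K

T = 411 K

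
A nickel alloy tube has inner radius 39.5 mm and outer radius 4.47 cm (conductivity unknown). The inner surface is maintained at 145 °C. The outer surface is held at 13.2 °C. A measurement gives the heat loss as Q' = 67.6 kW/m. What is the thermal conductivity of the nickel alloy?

ΣR = ΔT/Q' = |145 − 13.2|/67600 = 0.001950 m·K/W
ln(r₂/r₁)/(2πk) = 0.001950 ⇒ k = 0.1237/(2π·0.001950) = 10.1 W/m·K

k = 10.1 W/m·K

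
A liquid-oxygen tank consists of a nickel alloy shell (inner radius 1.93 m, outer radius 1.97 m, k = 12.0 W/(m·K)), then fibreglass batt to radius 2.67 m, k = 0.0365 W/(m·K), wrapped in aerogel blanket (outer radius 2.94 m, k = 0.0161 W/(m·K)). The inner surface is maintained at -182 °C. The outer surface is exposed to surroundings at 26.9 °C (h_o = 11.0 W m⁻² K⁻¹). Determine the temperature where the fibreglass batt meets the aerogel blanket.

T = -50.5 °C

Series thermal resistances, inner to outer:
  R_nickel alloy = (1/1.93 − 1/1.97)/(4πk) = 0.01052/(4π·12.0) = 6.977×10^-5 K/W
  R_fibreglass batt = (1/1.97 − 1/2.67)/(4πk) = 0.1331/(4π·0.0365) = 0.2901 K/W
  R_aerogel blanket = (1/2.67 − 1/2.94)/(4πk) = 0.03440/(4π·0.0161) = 0.1700 K/W
  R_conv,out = 1/(4πr²h) = 1/(4π·2.94²·11.0) = 8.370×10^-4 K/W
ΣR = 6.977×10^-5 + 0.2901 + 0.1700 + 8.370×10^-4 = 0.4610 K/W
Q = ΔT/ΣR = (-182 °C − 26.9 °C)/0.4610 = -453.1 W
From the inner boundary to the fibreglass batt/aerogel blanket interface, ΣR_partial = 0.2902 K/W.
T_interface = T_in − Q·ΣR_partial = -182 °C − (-453.1)(0.2902) = -50.5 °C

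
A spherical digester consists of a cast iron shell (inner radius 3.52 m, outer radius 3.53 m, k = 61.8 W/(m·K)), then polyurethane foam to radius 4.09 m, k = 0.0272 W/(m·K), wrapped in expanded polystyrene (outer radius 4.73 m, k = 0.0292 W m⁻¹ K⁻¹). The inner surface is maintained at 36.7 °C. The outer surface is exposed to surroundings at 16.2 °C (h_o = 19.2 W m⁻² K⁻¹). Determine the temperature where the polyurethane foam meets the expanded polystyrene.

Series thermal resistances, inner to outer:
  R_cast iron = (1/3.52 − 1/3.53)/(4πk) = 8.048×10^-4/(4π·61.8) = 1.036×10^-6 K/W
  R_polyurethane foam = (1/3.53 − 1/4.09)/(4πk) = 0.03879/(4π·0.0272) = 0.1135 K/W
  R_expanded polystyrene = (1/4.09 − 1/4.73)/(4πk) = 0.03308/(4π·0.0292) = 0.09016 K/W
  R_conv,out = 1/(4πr²h) = 1/(4π·4.73²·19.2) = 1.853×10^-4 K/W
ΣR = 1.036×10^-6 + 0.1135 + 0.09016 + 1.853×10^-4 = 0.2038 K/W
Q = ΔT/ΣR = (36.7 °C − 16.2 °C)/0.2038 = 100.6 W
From the inner boundary to the polyurethane foam/expanded polystyrene interface, ΣR_partial = 0.1135 K/W.
T_interface = T_in − Q·ΣR_partial = 36.7 °C − (100.6)(0.1135) = 25.3 °C

T = 25.3 °C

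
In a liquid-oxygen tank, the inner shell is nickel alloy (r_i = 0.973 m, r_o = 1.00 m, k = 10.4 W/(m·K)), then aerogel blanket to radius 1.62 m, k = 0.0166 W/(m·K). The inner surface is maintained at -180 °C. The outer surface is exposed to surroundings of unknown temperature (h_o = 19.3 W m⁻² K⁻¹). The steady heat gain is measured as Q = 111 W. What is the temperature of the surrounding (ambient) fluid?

Sum the resistances:
  R_nickel alloy = (1/0.973 − 1/1.00)/(4πk) = 0.02775/(4π·10.4) = 2.123×10^-4 K/W
  R_aerogel blanket = (1/1.00 − 1/1.62)/(4πk) = 0.3827/(4π·0.0166) = 1.835 K/W
  R_conv,out = 1/(4πr²h) = 1/(4π·1.62²·19.3) = 0.001571 K/W
ΣR = 1.836 K/W
ΔT = Q·ΣR = 111 × 1.836 = 203.8 K
Heat flows inward, so T_out = T_in + ΔT = -180 + 203.8 = 23.8 °C

T_out = 23.8 °C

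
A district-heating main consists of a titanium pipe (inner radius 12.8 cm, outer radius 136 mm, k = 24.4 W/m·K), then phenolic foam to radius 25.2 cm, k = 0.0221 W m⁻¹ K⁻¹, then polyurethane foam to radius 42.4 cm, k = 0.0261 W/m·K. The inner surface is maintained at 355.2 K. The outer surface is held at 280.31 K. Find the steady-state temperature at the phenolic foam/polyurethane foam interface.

Series thermal resistances, inner to outer:
  R'_titanium = ln(0.136/0.128)/(2πk) = 0.06062/(2π·24.4) = 3.954×10^-4 m·K/W
  R'_phenolic foam = ln(0.252/0.136)/(2πk) = 0.6168/(2π·0.0221) = 4.442 m·K/W
  R'_polyurethane foam = ln(0.424/0.252)/(2πk) = 0.5203/(2π·0.0261) = 3.173 m·K/W
ΣR = 3.954×10^-4 + 4.442 + 3.173 = 7.615 m·K/W
Q' = ΔT/ΣR = (355.2 K − 280.31 K)/7.615 = 9.835 W/m
From the inner boundary to the phenolic foam/polyurethane foam interface, ΣR_partial = 4.442 m·K/W.
T_interface = T_in − Q'·ΣR_partial = 355.2 K − (9.835)(4.442) = 311.5 K

T = 311.5 K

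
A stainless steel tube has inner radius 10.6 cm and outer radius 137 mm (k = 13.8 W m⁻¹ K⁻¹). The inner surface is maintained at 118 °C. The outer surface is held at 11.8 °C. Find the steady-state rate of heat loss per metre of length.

Q' = 2πk·ΔT/ln(r₂/r₁) = 2π × 13.8 × 106.2 / ln(0.137/0.106) = 35900 W/m

Q' = 35.9 kW/m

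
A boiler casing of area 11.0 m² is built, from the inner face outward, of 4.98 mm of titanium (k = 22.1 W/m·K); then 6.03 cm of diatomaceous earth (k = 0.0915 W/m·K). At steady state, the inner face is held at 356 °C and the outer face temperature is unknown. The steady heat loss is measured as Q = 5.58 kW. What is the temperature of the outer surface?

Sum the resistances:
  R_titanium = L/(kA) = 0.00498/(22.1·11.0) = 2.049×10^-5 K/W
  R_diatomaceous earth = L/(kA) = 0.0603/(0.0915·11.0) = 0.05991 K/W
ΣR = 0.05993 K/W
ΔT = Q·ΣR = 5580 × 0.05993 = 334.4 K
Heat flows outward, so T_out = T_in − ΔT = 356 − 334.4 = 21.6 °C

T_out = 21.6 °C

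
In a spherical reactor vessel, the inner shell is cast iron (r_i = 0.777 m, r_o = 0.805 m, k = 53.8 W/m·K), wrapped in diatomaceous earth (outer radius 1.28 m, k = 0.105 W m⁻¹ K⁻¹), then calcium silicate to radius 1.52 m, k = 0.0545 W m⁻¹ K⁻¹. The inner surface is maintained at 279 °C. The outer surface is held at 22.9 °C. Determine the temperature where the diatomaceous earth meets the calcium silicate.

Resistance network (inner→outer):
  R_cast iron = (1/0.777 − 1/0.805)/(4πk) = 0.04477/(4π·53.8) = 6.621×10^-5 K/W
  R_diatomaceous earth = (1/0.805 − 1/1.28)/(4πk) = 0.4610/(4π·0.105) = 0.3494 K/W
  R_calcium silicate = (1/1.28 − 1/1.52)/(4πk) = 0.1234/(4π·0.0545) = 0.1801 K/W
ΣR = 6.621×10^-5 + 0.3494 + 0.1801 = 0.5296 K/W
Q = ΔT/ΣR = (279 °C − 22.9 °C)/0.5296 = 483.6 W
From the inner boundary to the diatomaceous earth/calcium silicate interface, ΣR_partial = 0.3495 K/W.
T_interface = T_in − Q·ΣR_partial = 279 °C − (483.6)(0.3495) = 110 °C

T = 110 °C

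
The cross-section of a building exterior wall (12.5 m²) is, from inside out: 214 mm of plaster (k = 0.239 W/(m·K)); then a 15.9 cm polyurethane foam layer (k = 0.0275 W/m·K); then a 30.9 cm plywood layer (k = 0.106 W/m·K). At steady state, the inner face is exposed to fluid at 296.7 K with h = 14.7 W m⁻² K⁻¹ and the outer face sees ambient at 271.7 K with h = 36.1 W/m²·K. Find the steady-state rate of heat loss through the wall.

Q = 32.3 W

Resistance network (inner→outer):
  R_conv,in = 1/(hA) = 1/(14.7·12.5) = 0.005442 K/W
  R_plaster = L/(kA) = 0.214/(0.239·12.5) = 0.07163 K/W
  R_polyurethane foam = L/(kA) = 0.159/(0.0275·12.5) = 0.4625 K/W
  R_plywood = L/(kA) = 0.309/(0.106·12.5) = 0.2332 K/W
  R_conv,out = 1/(hA) = 1/(36.1·12.5) = 0.002216 K/W
ΣR = 0.005442 + 0.07163 + 0.4625 + 0.2332 + 0.002216 = 0.7750 K/W
Q = ΔT/ΣR = (296.7 K − 271.7 K)/0.7750 = 32.3 W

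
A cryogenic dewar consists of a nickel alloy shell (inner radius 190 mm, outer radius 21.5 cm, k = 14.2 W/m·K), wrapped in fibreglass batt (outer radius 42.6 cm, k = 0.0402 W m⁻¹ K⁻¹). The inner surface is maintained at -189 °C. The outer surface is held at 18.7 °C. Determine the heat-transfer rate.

Resistance network (inner→outer):
  R_nickel alloy = (1/0.190 − 1/0.215)/(4πk) = 0.6120/(4π·14.2) = 0.003430 K/W
  R_fibreglass batt = (1/0.215 − 1/0.426)/(4πk) = 2.304/(4π·0.0402) = 4.560 K/W
ΣR = 0.003430 + 4.560 = 4.563 K/W
Q = ΔT/ΣR = (-189 °C − 18.7 °C)/4.563 = -45.5 W
(Negative Q ⇒ heat flows inward; heat gain = 45.5 W.)

Q = 45.5 W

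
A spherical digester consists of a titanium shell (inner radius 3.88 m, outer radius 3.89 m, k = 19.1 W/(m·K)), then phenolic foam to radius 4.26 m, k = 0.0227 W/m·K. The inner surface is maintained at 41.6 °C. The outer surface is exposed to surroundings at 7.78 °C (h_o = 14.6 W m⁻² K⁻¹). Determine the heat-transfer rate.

Q = 430 W

Series thermal resistances, inner to outer:
  R_titanium = (1/3.88 − 1/3.89)/(4πk) = 6.626×10^-4/(4π·19.1) = 2.760×10^-6 K/W
  R_phenolic foam = (1/3.89 − 1/4.26)/(4πk) = 0.02233/(4π·0.0227) = 0.07827 K/W
  R_conv,out = 1/(4πr²h) = 1/(4π·4.26²·14.6) = 3.003×10^-4 K/W
ΣR = 2.760×10^-6 + 0.07827 + 3.003×10^-4 = 0.07857 K/W
Q = ΔT/ΣR = (41.6 °C − 7.78 °C)/0.07857 = 430 W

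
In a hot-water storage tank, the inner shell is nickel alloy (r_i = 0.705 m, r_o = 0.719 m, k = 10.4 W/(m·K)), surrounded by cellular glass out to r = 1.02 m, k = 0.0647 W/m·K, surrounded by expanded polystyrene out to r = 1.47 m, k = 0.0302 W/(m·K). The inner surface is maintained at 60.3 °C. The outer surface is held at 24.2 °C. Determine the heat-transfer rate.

Q = 27.9 W

Resistance network (inner→outer):
  R_nickel alloy = (1/0.705 − 1/0.719)/(4πk) = 0.02762/(4π·10.4) = 2.113×10^-4 K/W
  R_cellular glass = (1/0.719 − 1/1.02)/(4πk) = 0.4104/(4π·0.0647) = 0.5048 K/W
  R_expanded polystyrene = (1/1.02 − 1/1.47)/(4πk) = 0.3001/(4π·0.0302) = 0.7908 K/W
ΣR = 2.113×10^-4 + 0.5048 + 0.7908 = 1.296 K/W
Q = ΔT/ΣR = (60.3 °C − 24.2 °C)/1.296 = 27.9 W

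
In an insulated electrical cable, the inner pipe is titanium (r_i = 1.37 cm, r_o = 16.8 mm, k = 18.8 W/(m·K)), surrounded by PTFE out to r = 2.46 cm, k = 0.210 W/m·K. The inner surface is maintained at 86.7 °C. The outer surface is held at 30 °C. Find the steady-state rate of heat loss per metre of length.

Q' = 195 W/m

Resistance network (inner→outer):
  R'_titanium = ln(0.0168/0.0137)/(2πk) = 0.2040/(2π·18.8) = 0.001727 m·K/W
  R'_PTFE = ln(0.0246/0.0168)/(2πk) = 0.3814/(2π·0.210) = 0.2890 m·K/W
ΣR = 0.001727 + 0.2890 = 0.2907 m·K/W
Q' = ΔT/ΣR = (86.7 °C − 30 °C)/0.2907 = 195 W/m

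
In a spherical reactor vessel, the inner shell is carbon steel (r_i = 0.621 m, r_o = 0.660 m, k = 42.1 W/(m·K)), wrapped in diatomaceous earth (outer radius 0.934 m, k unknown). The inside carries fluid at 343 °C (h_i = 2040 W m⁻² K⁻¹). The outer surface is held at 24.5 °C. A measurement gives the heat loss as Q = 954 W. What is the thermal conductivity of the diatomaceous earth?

k = 0.106 W/m·K

ΣR = ΔT/Q = |343 − 24.5|/954 = 0.3339 K/W
Known resistances:
  R_conv,in = 1/(4πr²h) = 1/(4π·0.621²·2040) = 1.012×10^-4 K/W
  R_carbon steel = (1/0.621 − 1/0.660)/(4πk) = 0.09515/(4π·42.1) = 1.799×10^-4 K/W
R_diatomaceous earth = ΣR − ΣR_known = 0.3339 − 2.811×10^-4 = 0.3336 K/W
(1/r₁−1/r₂)/(4πk) = 0.3336 ⇒ k = 0.4445/(4π·0.3336) = 0.106 W/m·K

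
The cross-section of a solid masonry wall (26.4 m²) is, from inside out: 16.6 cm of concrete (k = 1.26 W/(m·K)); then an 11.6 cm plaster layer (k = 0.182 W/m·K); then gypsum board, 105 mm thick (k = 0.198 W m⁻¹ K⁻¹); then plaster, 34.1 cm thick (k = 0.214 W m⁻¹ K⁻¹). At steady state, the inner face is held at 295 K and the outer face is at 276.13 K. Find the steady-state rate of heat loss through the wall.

Resistance network (inner→outer):
  R_concrete = L/(kA) = 0.166/(1.26·26.4) = 0.004990 K/W
  R_plaster = L/(kA) = 0.116/(0.182·26.4) = 0.02414 K/W
  R_gypsum board = L/(kA) = 0.105/(0.198·26.4) = 0.02009 K/W
  R_plaster = L/(kA) = 0.341/(0.214·26.4) = 0.06036 K/W
ΣR = 0.004990 + 0.02414 + 0.02009 + 0.06036 = 0.1096 K/W
Q = ΔT/ΣR = (295 K − 276.13 K)/0.1096 = 172 W

Q = 172 W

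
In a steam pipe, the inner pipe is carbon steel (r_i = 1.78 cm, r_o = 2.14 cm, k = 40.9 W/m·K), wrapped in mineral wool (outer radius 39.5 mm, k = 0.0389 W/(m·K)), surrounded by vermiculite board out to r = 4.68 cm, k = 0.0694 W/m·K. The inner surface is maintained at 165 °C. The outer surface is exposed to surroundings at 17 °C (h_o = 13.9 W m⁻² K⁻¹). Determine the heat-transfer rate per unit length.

Treat each layer as a resistance in series:
  R'_carbon steel = ln(0.0214/0.0178)/(2πk) = 0.1842/(2π·40.9) = 7.168×10^-4 m·K/W
  R'_mineral wool = ln(0.0395/0.0214)/(2πk) = 0.6129/(2π·0.0389) = 2.508 m·K/W
  R'_vermiculite board = ln(0.0468/0.0395)/(2πk) = 0.1696/(2π·0.0694) = 0.3889 m·K/W
  R'_conv,out = 1/(2πr h) = 1/(2π·0.0468·13.9) = 0.2447 m·K/W
ΣR = 7.168×10^-4 + 2.508 + 0.3889 + 0.2447 = 3.142 m·K/W
Q' = ΔT/ΣR = (165 °C − 17 °C)/3.142 = 47.1 W/m

Q' = 47.1 W/m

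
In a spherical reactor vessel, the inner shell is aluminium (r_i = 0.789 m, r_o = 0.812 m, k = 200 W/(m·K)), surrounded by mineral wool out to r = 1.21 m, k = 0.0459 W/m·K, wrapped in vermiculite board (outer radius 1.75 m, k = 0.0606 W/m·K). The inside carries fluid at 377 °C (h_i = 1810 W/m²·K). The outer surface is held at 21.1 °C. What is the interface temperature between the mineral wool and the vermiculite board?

T = 136 °C

Treat each layer as a resistance in series:
  R_conv,in = 1/(4πr²h) = 1/(4π·0.789²·1810) = 7.062×10^-5 K/W
  R_aluminium = (1/0.789 − 1/0.812)/(4πk) = 0.03590/(4π·200) = 1.428×10^-5 K/W
  R_mineral wool = (1/0.812 − 1/1.21)/(4πk) = 0.4051/(4π·0.0459) = 0.7023 K/W
  R_vermiculite board = (1/1.21 − 1/1.75)/(4πk) = 0.2550/(4π·0.0606) = 0.3349 K/W
ΣR = 7.062×10^-5 + 1.428×10^-5 + 0.7023 + 0.3349 = 1.037 K/W
Q = ΔT/ΣR = (377 °C − 21.1 °C)/1.037 = 343.2 W
From the inner boundary to the mineral wool/vermiculite board interface, ΣR_partial = 0.7024 K/W.
T_interface = T_in − Q·ΣR_partial = 377 °C − (343.2)(0.7024) = 136 °C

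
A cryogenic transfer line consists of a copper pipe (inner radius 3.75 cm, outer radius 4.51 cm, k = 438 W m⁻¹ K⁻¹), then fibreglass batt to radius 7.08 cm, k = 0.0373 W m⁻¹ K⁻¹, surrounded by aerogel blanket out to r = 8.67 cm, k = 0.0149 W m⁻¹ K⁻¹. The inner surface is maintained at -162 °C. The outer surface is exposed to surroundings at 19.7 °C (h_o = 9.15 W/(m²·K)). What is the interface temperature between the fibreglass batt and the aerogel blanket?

Series thermal resistances, inner to outer:
  R'_copper = ln(0.0451/0.0375)/(2πk) = 0.1845/(2π·438) = 6.706×10^-5 m·K/W
  R'_fibreglass batt = ln(0.0708/0.0451)/(2πk) = 0.4510/(2π·0.0373) = 1.924 m·K/W
  R'_aerogel blanket = ln(0.0867/0.0708)/(2πk) = 0.2026/(2π·0.0149) = 2.164 m·K/W
  R'_conv,out = 1/(2πr h) = 1/(2π·0.0867·9.15) = 0.2006 m·K/W
ΣR = 6.706×10^-5 + 1.924 + 2.164 + 0.2006 = 4.289 m·K/W
Q' = ΔT/ΣR = (-162 °C − 19.7 °C)/4.289 = -42.36 W/m
From the inner boundary to the fibreglass batt/aerogel blanket interface, ΣR_partial = 1.924 m·K/W.
T_interface = T_in − Q'·ΣR_partial = -162 °C − (-42.36)(1.924) = -80.5 °C

T = -80.5 °C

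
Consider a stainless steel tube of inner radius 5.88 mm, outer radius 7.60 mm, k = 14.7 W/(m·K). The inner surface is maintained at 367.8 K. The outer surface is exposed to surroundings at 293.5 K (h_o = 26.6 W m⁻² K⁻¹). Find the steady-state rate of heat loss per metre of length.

Treat each layer as a resistance in series:
  R'_stainless steel = ln(0.00760/0.00588)/(2πk) = 0.2566/(2π·14.7) = 0.002778 m·K/W
  R'_conv,out = 1/(2πr h) = 1/(2π·0.00760·26.6) = 0.7873 m·K/W
ΣR = 0.002778 + 0.7873 = 0.7901 m·K/W
Q' = ΔT/ΣR = (367.8 K − 293.5 K)/0.7901 = 94.0 W/m

Q' = 94.0 W/m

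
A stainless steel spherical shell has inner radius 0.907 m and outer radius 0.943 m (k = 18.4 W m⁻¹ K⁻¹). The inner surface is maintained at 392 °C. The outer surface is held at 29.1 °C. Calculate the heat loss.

Q = 1990 kW

Q = 4πk·ΔT/(1/r₁ − 1/r₂) = 4π × 18.4 × 362.9 / (1/0.907 − 1/0.943) = 1.99×10^6 W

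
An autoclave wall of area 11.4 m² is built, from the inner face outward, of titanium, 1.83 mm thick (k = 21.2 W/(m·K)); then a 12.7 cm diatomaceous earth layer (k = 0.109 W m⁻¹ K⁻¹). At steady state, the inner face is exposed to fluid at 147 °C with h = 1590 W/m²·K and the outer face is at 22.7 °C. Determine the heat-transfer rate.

Treat each layer as a resistance in series:
  R_conv,in = 1/(hA) = 1/(1590·11.4) = 5.517×10^-5 K/W
  R_titanium = L/(kA) = 0.00183/(21.2·11.4) = 7.572×10^-6 K/W
  R_diatomaceous earth = L/(kA) = 0.127/(0.109·11.4) = 0.1022 K/W
ΣR = 5.517×10^-5 + 7.572×10^-6 + 0.1022 = 0.1023 K/W
Q = ΔT/ΣR = (147 °C − 22.7 °C)/0.1023 = 1220 W

Q = 1220 W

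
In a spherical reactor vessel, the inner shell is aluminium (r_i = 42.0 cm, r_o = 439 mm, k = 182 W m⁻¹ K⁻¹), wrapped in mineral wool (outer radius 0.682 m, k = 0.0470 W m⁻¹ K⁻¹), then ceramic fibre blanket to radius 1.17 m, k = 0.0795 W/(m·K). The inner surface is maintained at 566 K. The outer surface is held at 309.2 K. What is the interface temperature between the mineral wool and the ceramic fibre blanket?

Resistance network (inner→outer):
  R_aluminium = (1/0.420 − 1/0.439)/(4πk) = 0.1030/(4π·182) = 4.506×10^-5 K/W
  R_mineral wool = (1/0.439 − 1/0.682)/(4πk) = 0.8116/(4π·0.0470) = 1.374 K/W
  R_ceramic fibre blanket = (1/0.682 − 1/1.17)/(4πk) = 0.6116/(4π·0.0795) = 0.6122 K/W
ΣR = 4.506×10^-5 + 1.374 + 0.6122 = 1.986 K/W
Q = ΔT/ΣR = (566 K − 309.2 K)/1.986 = 129.3 W
From the inner boundary to the mineral wool/ceramic fibre blanket interface, ΣR_partial = 1.374 K/W.
T_interface = T_in − Q·ΣR_partial = 566 K − (129.3)(1.374) = 388 K

T = 388 K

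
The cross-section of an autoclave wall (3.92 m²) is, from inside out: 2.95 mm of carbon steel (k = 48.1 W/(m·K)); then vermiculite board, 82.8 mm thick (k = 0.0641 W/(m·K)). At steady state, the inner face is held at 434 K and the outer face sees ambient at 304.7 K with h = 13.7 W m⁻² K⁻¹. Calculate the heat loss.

Q = 371 W

Resistance network (inner→outer):
  R_carbon steel = L/(kA) = 0.00295/(48.1·3.92) = 1.565×10^-5 K/W
  R_vermiculite board = L/(kA) = 0.0828/(0.0641·3.92) = 0.3295 K/W
  R_conv,out = 1/(hA) = 1/(13.7·3.92) = 0.01862 K/W
ΣR = 1.565×10^-5 + 0.3295 + 0.01862 = 0.3481 K/W
Q = ΔT/ΣR = (434 K − 304.7 K)/0.3481 = 371 W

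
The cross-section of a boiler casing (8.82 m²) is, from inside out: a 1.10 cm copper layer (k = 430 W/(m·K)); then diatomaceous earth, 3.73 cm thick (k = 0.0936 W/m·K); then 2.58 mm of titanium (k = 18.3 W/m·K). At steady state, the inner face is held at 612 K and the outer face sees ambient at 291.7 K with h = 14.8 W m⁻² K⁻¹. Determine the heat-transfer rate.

Resistance network (inner→outer):
  R_copper = L/(kA) = 0.0110/(430·8.82) = 2.900×10^-6 K/W
  R_diatomaceous earth = L/(kA) = 0.0373/(0.0936·8.82) = 0.04518 K/W
  R_titanium = L/(kA) = 0.00258/(18.3·8.82) = 1.598×10^-5 K/W
  R_conv,out = 1/(hA) = 1/(14.8·8.82) = 0.007661 K/W
ΣR = 2.900×10^-6 + 0.04518 + 1.598×10^-5 + 0.007661 = 0.05286 K/W
Q = ΔT/ΣR = (612 K − 291.7 K)/0.05286 = 6060 W

Q = 6.06 kW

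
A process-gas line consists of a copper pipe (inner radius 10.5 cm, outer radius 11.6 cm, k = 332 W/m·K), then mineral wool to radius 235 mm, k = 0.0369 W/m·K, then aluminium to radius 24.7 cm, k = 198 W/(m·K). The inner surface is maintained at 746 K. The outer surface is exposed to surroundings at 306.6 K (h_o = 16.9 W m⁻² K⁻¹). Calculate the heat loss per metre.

Series thermal resistances, inner to outer:
  R'_copper = ln(0.116/0.105)/(2πk) = 0.09963/(2π·332) = 4.776×10^-5 m·K/W
  R'_mineral wool = ln(0.235/0.116)/(2πk) = 0.7060/(2π·0.0369) = 3.045 m·K/W
  R'_aluminium = ln(0.247/0.235)/(2πk) = 0.04980/(2π·198) = 4.003×10^-5 m·K/W
  R'_conv,out = 1/(2πr h) = 1/(2π·0.247·16.9) = 0.03813 m·K/W
ΣR = 4.776×10^-5 + 3.045 + 4.003×10^-5 + 0.03813 = 3.083 m·K/W
Q' = ΔT/ΣR = (746 K − 306.6 K)/3.083 = 143 W/m

Q' = 143 W/m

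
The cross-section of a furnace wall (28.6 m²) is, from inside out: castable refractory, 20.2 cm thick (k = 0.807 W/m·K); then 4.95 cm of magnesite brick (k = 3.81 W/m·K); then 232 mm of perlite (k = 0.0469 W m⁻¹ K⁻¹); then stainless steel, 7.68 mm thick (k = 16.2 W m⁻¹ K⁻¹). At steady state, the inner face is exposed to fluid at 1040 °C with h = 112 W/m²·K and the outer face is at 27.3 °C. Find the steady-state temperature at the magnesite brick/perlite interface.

T = 987 °C

Treat each layer as a resistance in series:
  R_conv,in = 1/(hA) = 1/(112·28.6) = 3.122×10^-4 K/W
  R_castable refractory = L/(kA) = 0.202/(0.807·28.6) = 0.008752 K/W
  R_magnesite brick = L/(kA) = 0.0495/(3.81·28.6) = 4.543×10^-4 K/W
  R_perlite = L/(kA) = 0.232/(0.0469·28.6) = 0.1730 K/W
  R_stainless steel = L/(kA) = 0.00768/(16.2·28.6) = 1.658×10^-5 K/W
ΣR = 3.122×10^-4 + 0.008752 + 4.543×10^-4 + 0.1730 + 1.658×10^-5 = 0.1825 K/W
Q = ΔT/ΣR = (1040 °C − 27.3 °C)/0.1825 = 5549 W
From the inner boundary to the magnesite brick/perlite interface, ΣR_partial = 0.009518 K/W.
T_interface = T_in − Q·ΣR_partial = 1040 °C − (5549)(0.009518) = 987 °C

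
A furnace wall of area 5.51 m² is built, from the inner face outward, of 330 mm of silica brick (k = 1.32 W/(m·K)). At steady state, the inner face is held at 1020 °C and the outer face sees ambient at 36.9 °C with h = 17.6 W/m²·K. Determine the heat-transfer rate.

Q = 17700 W

Treat each layer as a resistance in series:
  R_silica brick = L/(kA) = 0.330/(1.32·5.51) = 0.04537 K/W
  R_conv,out = 1/(hA) = 1/(17.6·5.51) = 0.01031 K/W
ΣR = 0.04537 + 0.01031 = 0.05568 K/W
Q = ΔT/ΣR = (1020 °C − 36.9 °C)/0.05568 = 17700 W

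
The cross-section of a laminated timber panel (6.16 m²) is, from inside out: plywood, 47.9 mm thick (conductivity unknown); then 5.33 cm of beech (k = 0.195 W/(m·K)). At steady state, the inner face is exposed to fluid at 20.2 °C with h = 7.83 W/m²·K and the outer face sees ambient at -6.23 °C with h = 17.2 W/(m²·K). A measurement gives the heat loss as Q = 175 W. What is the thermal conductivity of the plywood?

ΣR = ΔT/Q = |20.2 − -6.23|/175 = 0.1510 K/W
Known resistances:
  R_conv,in = 1/(hA) = 1/(7.83·6.16) = 0.02073 K/W
  R_beech = L/(kA) = 0.0533/(0.195·6.16) = 0.04437 K/W
  R_conv,out = 1/(hA) = 1/(17.2·6.16) = 0.009438 K/W
R_plywood = ΣR − ΣR_known = 0.1510 − 0.07454 = 0.07646 K/W
L/(kA) = 0.07646 ⇒ k = 0.0479/(0.07646·6.16) = 0.102 W/m·K

k = 0.102 W/m·K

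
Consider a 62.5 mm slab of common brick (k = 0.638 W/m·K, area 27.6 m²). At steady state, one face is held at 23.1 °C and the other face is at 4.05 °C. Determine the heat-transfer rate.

Q = kA·ΔT/L = 0.638 × 27.6 × |23.1 °C − 4.05 °C| / 0.0625 = 5370 W

Q = 5370 W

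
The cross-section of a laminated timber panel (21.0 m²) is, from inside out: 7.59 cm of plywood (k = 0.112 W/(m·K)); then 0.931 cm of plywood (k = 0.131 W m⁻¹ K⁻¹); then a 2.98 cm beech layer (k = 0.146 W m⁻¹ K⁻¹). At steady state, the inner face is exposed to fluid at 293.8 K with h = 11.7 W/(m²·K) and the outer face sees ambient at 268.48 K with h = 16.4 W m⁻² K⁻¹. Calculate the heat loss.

Q = 484 W

Series thermal resistances, inner to outer:
  R_conv,in = 1/(hA) = 1/(11.7·21.0) = 0.004070 K/W
  R_plywood = L/(kA) = 0.0759/(0.112·21.0) = 0.03227 K/W
  R_plywood = L/(kA) = 0.00931/(0.131·21.0) = 0.003384 K/W
  R_beech = L/(kA) = 0.0298/(0.146·21.0) = 0.009720 K/W
  R_conv,out = 1/(hA) = 1/(16.4·21.0) = 0.002904 K/W
ΣR = 0.004070 + 0.03227 + 0.003384 + 0.009720 + 0.002904 = 0.05235 K/W
Q = ΔT/ΣR = (293.8 K − 268.48 K)/0.05235 = 484 W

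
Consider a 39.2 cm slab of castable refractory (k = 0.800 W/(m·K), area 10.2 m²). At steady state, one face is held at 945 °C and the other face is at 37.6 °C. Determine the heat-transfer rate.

Q = kA·ΔT/L = 0.800 × 10.2 × |945 °C − 37.6 °C| / 0.392 = 18900 W

Q = 18.9 kW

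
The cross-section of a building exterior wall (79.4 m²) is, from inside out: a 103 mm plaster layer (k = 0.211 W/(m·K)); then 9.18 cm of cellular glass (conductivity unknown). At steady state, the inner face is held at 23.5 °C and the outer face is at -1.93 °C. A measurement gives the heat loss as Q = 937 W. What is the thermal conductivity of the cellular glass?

k = 0.0551 W/m·K

ΣR = ΔT/Q = |23.5 − -1.93|/937 = 0.02714 K/W
Known resistances:
  R_plaster = L/(kA) = 0.103/(0.211·79.4) = 0.006148 K/W
R_cellular glass = ΣR − ΣR_known = 0.02714 − 0.006148 = 0.02099 K/W
L/(kA) = 0.02099 ⇒ k = 0.0918/(0.02099·79.4) = 0.0551 W/m·K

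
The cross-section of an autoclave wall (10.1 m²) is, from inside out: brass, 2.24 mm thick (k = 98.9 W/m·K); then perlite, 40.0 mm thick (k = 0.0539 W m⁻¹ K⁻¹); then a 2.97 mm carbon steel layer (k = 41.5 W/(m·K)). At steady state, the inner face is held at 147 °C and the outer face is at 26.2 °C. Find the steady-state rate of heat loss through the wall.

Treat each layer as a resistance in series:
  R_brass = L/(kA) = 0.00224/(98.9·10.1) = 2.242×10^-6 K/W
  R_perlite = L/(kA) = 0.0400/(0.0539·10.1) = 0.07348 K/W
  R_carbon steel = L/(kA) = 0.00297/(41.5·10.1) = 7.086×10^-6 K/W
ΣR = 2.242×10^-6 + 0.07348 + 7.086×10^-6 = 0.07349 K/W
Q = ΔT/ΣR = (147 °C − 26.2 °C)/0.07349 = 1640 W

Q = 1640 W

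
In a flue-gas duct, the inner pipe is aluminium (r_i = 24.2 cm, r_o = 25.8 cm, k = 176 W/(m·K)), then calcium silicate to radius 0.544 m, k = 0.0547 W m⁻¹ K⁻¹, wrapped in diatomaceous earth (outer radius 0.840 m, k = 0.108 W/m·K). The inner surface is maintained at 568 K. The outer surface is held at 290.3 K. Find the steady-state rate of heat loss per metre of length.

Series thermal resistances, inner to outer:
  R'_aluminium = ln(0.258/0.242)/(2πk) = 0.06402/(2π·176) = 5.789×10^-5 m·K/W
  R'_calcium silicate = ln(0.544/0.258)/(2πk) = 0.7460/(2π·0.0547) = 2.171 m·K/W
  R'_diatomaceous earth = ln(0.840/0.544)/(2πk) = 0.4345/(2π·0.108) = 0.6402 m·K/W
ΣR = 5.789×10^-5 + 2.171 + 0.6402 = 2.811 m·K/W
Q' = ΔT/ΣR = (568 K − 290.3 K)/2.811 = 98.8 W/m

Q' = 98.8 W/m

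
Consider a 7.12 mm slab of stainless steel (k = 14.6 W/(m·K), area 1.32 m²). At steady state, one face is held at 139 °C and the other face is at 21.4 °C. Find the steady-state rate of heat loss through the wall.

Q = kA·ΔT/L = 14.6 × 1.32 × |139 °C − 21.4 °C| / 0.00712 = 3.18×10^5 W

Q = 3.18×10^5 W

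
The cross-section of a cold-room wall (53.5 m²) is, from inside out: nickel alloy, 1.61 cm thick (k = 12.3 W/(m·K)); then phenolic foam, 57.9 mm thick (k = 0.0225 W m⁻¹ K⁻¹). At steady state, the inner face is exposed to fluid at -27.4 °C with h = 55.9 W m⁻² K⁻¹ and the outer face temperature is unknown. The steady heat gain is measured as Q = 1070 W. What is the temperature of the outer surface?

T_out = 24.5 °C

Sum the resistances:
  R_conv,in = 1/(hA) = 1/(55.9·53.5) = 3.344×10^-4 K/W
  R_nickel alloy = L/(kA) = 0.0161/(12.3·53.5) = 2.447×10^-5 K/W
  R_phenolic foam = L/(kA) = 0.0579/(0.0225·53.5) = 0.04810 K/W
ΣR = 0.04846 K/W
ΔT = Q·ΣR = 1070 × 0.04846 = 51.85 K
Heat flows inward, so T_out = T_in + ΔT = -27.4 + 51.85 = 24.5 °C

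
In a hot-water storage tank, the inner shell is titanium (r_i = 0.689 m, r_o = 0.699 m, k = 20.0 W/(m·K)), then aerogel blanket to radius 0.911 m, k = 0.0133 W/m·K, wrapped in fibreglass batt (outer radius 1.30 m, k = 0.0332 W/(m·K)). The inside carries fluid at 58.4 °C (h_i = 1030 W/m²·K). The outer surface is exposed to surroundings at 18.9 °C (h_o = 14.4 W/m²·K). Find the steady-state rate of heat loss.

Q = 14.2 W

Resistance network (inner→outer):
  R_conv,in = 1/(4πr²h) = 1/(4π·0.689²·1030) = 1.627×10^-4 K/W
  R_titanium = (1/0.689 − 1/0.699)/(4πk) = 0.02076/(4π·20.0) = 8.262×10^-5 K/W
  R_aerogel blanket = (1/0.699 − 1/0.911)/(4πk) = 0.3329/(4π·0.0133) = 1.992 K/W
  R_fibreglass batt = (1/0.911 − 1/1.30)/(4πk) = 0.3285/(4π·0.0332) = 0.7873 K/W
  R_conv,out = 1/(4πr²h) = 1/(4π·1.30²·14.4) = 0.003270 K/W
ΣR = 1.627×10^-4 + 8.262×10^-5 + 1.992 + 0.7873 + 0.003270 = 2.783 K/W
Q = ΔT/ΣR = (58.4 °C − 18.9 °C)/2.783 = 14.2 W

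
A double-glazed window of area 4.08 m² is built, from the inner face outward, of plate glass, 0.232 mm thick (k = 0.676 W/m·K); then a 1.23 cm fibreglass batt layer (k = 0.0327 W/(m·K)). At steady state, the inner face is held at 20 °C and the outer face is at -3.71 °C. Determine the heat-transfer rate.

Resistance network (inner→outer):
  R_plate glass = L/(kA) = 2.32×10^-4/(0.676·4.08) = 8.412×10^-5 K/W
  R_fibreglass batt = L/(kA) = 0.0123/(0.0327·4.08) = 0.09219 K/W
ΣR = 8.412×10^-5 + 0.09219 = 0.09227 K/W
Q = ΔT/ΣR = (20 °C − -3.71 °C)/0.09227 = 257 W

Q = 257 W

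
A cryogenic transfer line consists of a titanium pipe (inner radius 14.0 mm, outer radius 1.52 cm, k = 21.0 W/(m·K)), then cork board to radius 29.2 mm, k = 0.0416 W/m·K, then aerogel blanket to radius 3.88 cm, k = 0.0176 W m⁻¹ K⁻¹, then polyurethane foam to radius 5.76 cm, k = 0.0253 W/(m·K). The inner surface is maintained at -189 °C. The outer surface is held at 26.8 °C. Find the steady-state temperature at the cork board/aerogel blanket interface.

Resistance network (inner→outer):
  R'_titanium = ln(0.0152/0.0140)/(2πk) = 0.08224/(2π·21.0) = 6.233×10^-4 m·K/W
  R'_cork board = ln(0.0292/0.0152)/(2πk) = 0.6529/(2π·0.0416) = 2.498 m·K/W
  R'_aerogel blanket = ln(0.0388/0.0292)/(2πk) = 0.2843/(2π·0.0176) = 2.570 m·K/W
  R'_polyurethane foam = ln(0.0576/0.0388)/(2πk) = 0.3951/(2π·0.0253) = 2.485 m·K/W
ΣR = 6.233×10^-4 + 2.498 + 2.570 + 2.485 = 7.554 m·K/W
Q' = ΔT/ΣR = (-189 °C − 26.8 °C)/7.554 = -28.57 W/m
From the inner boundary to the cork board/aerogel blanket interface, ΣR_partial = 2.499 m·K/W.
T_interface = T_in − Q'·ΣR_partial = -189 °C − (-28.57)(2.499) = -118 °C

T = -118 °C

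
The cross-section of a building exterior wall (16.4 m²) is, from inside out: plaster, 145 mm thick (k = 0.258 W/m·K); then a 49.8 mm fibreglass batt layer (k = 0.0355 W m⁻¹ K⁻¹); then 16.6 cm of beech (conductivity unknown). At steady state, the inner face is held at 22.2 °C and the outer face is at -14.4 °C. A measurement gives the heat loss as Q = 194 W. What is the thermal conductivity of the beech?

ΣR = ΔT/Q = |22.2 − -14.4|/194 = 0.1887 K/W
Known resistances:
  R_plaster = L/(kA) = 0.145/(0.258·16.4) = 0.03427 K/W
  R_fibreglass batt = L/(kA) = 0.0498/(0.0355·16.4) = 0.08554 K/W
R_beech = ΣR − ΣR_known = 0.1887 − 0.1198 = 0.06890 K/W
L/(kA) = 0.06890 ⇒ k = 0.166/(0.06890·16.4) = 0.147 W/m·K

k = 0.147 W/m·K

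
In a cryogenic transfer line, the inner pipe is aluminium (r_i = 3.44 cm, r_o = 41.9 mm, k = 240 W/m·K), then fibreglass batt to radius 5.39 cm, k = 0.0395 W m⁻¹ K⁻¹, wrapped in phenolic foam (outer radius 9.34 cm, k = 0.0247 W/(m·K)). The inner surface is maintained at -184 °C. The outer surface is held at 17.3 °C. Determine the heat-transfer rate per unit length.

Series thermal resistances, inner to outer:
  R'_aluminium = ln(0.0419/0.0344)/(2πk) = 0.1972/(2π·240) = 1.308×10^-4 m·K/W
  R'_fibreglass batt = ln(0.0539/0.0419)/(2πk) = 0.2518/(2π·0.0395) = 1.015 m·K/W
  R'_phenolic foam = ln(0.0934/0.0539)/(2πk) = 0.5498/(2π·0.0247) = 3.542 m·K/W
ΣR = 1.308×10^-4 + 1.015 + 3.542 = 4.557 m·K/W
Q' = ΔT/ΣR = (-184 °C − 17.3 °C)/4.557 = -44.2 W/m
(Negative Q' ⇒ heat flows inward; heat gain = 44.2 W/m.)

Q' = 44.2 W/m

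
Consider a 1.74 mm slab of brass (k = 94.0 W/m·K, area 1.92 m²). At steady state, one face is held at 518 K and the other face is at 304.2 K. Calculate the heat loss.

Q = 2.22×10^7 W

Q = kA·ΔT/L = 94.0 × 1.92 × |518 K − 304.2 K| / 0.00174 = 2.22×10^7 W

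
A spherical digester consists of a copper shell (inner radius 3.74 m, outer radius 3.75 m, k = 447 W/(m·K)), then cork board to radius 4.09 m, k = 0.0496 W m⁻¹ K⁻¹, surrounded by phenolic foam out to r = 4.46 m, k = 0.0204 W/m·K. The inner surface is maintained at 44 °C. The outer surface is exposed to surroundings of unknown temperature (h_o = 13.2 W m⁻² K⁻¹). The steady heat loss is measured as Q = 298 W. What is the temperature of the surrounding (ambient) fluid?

T_out = 9.73 °C

Series resistances:
  R_copper = (1/3.74 − 1/3.75)/(4πk) = 7.130×10^-4/(4π·447) = 1.269×10^-7 K/W
  R_cork board = (1/3.75 − 1/4.09)/(4πk) = 0.02217/(4π·0.0496) = 0.03557 K/W
  R_phenolic foam = (1/4.09 − 1/4.46)/(4πk) = 0.02028/(4π·0.0204) = 0.07912 K/W
  R_conv,out = 1/(4πr²h) = 1/(4π·4.46²·13.2) = 3.031×10^-4 K/W
ΣR = 0.1150 K/W
ΔT = Q·ΣR = 298 × 0.1150 = 34.27 K
Heat flows outward, so T_out = T_in − ΔT = 44 − 34.27 = 9.73 °C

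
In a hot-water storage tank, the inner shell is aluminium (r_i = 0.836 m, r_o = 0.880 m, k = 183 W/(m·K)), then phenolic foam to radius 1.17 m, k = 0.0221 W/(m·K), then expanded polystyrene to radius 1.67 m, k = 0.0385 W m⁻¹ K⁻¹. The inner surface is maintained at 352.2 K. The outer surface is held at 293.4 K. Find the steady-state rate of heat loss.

Resistance network (inner→outer):
  R_aluminium = (1/0.836 − 1/0.880)/(4πk) = 0.05981/(4π·183) = 2.601×10^-5 K/W
  R_phenolic foam = (1/0.880 − 1/1.17)/(4πk) = 0.2817/(4π·0.0221) = 1.014 K/W
  R_expanded polystyrene = (1/1.17 − 1/1.67)/(4πk) = 0.2559/(4π·0.0385) = 0.5289 K/W
ΣR = 2.601×10^-5 + 1.014 + 0.5289 = 1.543 K/W
Q = ΔT/ΣR = (352.2 K − 293.4 K)/1.543 = 38.1 W

Q = 38.1 W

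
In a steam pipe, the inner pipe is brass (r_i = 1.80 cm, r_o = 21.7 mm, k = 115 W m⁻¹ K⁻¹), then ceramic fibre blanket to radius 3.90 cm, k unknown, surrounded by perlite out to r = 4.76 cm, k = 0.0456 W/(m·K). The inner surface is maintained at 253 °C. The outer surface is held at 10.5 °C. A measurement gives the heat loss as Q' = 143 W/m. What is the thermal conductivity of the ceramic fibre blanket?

k = 0.0933 W/m·K

ΣR = ΔT/Q' = |253 − 10.5|/143 = 1.696 m·K/W
Known resistances:
  R'_brass = ln(0.0217/0.0180)/(2πk) = 0.1869/(2π·115) = 2.587×10^-4 m·K/W
  R'_perlite = ln(0.0476/0.0390)/(2πk) = 0.1993/(2π·0.0456) = 0.6955 m·K/W
R_ceramic fibre blanket = ΣR − ΣR_known = 1.696 − 0.6958 = 1.000 m·K/W
ln(r₂/r₁)/(2πk) = 1.000 ⇒ k = 0.5862/(2π·1.000) = 0.0933 W/m·K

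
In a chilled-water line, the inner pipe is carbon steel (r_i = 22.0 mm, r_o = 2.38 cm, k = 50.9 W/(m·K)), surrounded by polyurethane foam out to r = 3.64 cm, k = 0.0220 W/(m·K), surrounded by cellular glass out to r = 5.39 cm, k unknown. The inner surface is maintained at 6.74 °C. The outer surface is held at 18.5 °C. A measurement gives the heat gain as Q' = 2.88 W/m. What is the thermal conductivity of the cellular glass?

ΣR = ΔT/Q' = |6.74 − 18.5|/2.88 = 4.083 m·K/W
Known resistances:
  R'_carbon steel = ln(0.0238/0.0220)/(2πk) = 0.07864/(2π·50.9) = 2.459×10^-4 m·K/W
  R'_polyurethane foam = ln(0.0364/0.0238)/(2πk) = 0.4249/(2π·0.0220) = 3.074 m·K/W
R_cellular glass = ΣR − ΣR_known = 4.083 − 3.074 = 1.009 m·K/W
ln(r₂/r₁)/(2πk) = 1.009 ⇒ k = 0.3926/(2π·1.009) = 0.0619 W/m·K

k = 0.0619 W/m·K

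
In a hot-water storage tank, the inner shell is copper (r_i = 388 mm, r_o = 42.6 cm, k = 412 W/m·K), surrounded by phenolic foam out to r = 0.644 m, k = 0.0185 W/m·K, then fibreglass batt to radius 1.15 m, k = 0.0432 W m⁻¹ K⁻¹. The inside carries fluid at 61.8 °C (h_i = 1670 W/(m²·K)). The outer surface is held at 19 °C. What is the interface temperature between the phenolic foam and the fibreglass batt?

T = 30.5 °C

Series thermal resistances, inner to outer:
  R_conv,in = 1/(4πr²h) = 1/(4π·0.388²·1670) = 3.165×10^-4 K/W
  R_copper = (1/0.388 − 1/0.426)/(4πk) = 0.2299/(4π·412) = 4.441×10^-5 K/W
  R_phenolic foam = (1/0.426 − 1/0.644)/(4πk) = 0.7946/(4π·0.0185) = 3.418 K/W
  R_fibreglass batt = (1/0.644 − 1/1.15)/(4πk) = 0.6832/(4π·0.0432) = 1.259 K/W
ΣR = 3.165×10^-4 + 4.441×10^-5 + 3.418 + 1.259 = 4.677 K/W
Q = ΔT/ΣR = (61.8 °C − 19 °C)/4.677 = 9.151 W
From the inner boundary to the phenolic foam/fibreglass batt interface, ΣR_partial = 3.418 K/W.
T_interface = T_in − Q·ΣR_partial = 61.8 °C − (9.151)(3.418) = 30.5 °C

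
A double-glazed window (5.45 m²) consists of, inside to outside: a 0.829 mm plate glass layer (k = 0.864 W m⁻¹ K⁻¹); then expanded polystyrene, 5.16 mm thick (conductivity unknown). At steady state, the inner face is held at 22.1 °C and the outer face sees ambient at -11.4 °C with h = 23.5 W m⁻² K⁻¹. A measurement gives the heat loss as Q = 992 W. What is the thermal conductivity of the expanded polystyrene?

ΣR = ΔT/Q = |22.1 − -11.4|/992 = 0.03377 K/W
Known resistances:
  R_plate glass = L/(kA) = 8.29×10^-4/(0.864·5.45) = 1.761×10^-4 K/W
  R_conv,out = 1/(hA) = 1/(23.5·5.45) = 0.007808 K/W
R_expanded polystyrene = ΣR − ΣR_known = 0.03377 − 0.007984 = 0.02579 K/W
L/(kA) = 0.02579 ⇒ k = 0.00516/(0.02579·5.45) = 0.0367 W/m·K

k = 0.0367 W/m·K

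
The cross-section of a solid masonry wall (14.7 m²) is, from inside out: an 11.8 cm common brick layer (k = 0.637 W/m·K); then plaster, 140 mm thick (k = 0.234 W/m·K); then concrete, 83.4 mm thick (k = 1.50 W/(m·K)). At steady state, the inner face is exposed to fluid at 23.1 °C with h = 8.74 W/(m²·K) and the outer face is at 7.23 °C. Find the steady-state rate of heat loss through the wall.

Resistance network (inner→outer):
  R_conv,in = 1/(hA) = 1/(8.74·14.7) = 0.007783 K/W
  R_common brick = L/(kA) = 0.118/(0.637·14.7) = 0.01260 K/W
  R_plaster = L/(kA) = 0.140/(0.234·14.7) = 0.04070 K/W
  R_concrete = L/(kA) = 0.0834/(1.50·14.7) = 0.003782 K/W
ΣR = 0.007783 + 0.01260 + 0.04070 + 0.003782 = 0.06487 K/W
Q = ΔT/ΣR = (23.1 °C − 7.23 °C)/0.06487 = 245 W

Q = 245 W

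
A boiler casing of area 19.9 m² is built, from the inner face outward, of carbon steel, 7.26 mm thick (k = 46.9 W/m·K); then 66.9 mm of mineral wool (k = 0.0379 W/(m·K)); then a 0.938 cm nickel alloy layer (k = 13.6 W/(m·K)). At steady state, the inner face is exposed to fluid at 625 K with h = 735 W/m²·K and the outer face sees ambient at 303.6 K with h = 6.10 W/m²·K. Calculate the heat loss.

Series thermal resistances, inner to outer:
  R_conv,in = 1/(hA) = 1/(735·19.9) = 6.837×10^-5 K/W
  R_carbon steel = L/(kA) = 0.00726/(46.9·19.9) = 7.779×10^-6 K/W
  R_mineral wool = L/(kA) = 0.0669/(0.0379·19.9) = 0.08870 K/W
  R_nickel alloy = L/(kA) = 0.00938/(13.6·19.9) = 3.466×10^-5 K/W
  R_conv,out = 1/(hA) = 1/(6.10·19.9) = 0.008238 K/W
ΣR = 6.837×10^-5 + 7.779×10^-6 + 0.08870 + 3.466×10^-5 + 0.008238 = 0.09705 K/W
Q = ΔT/ΣR = (625 K − 303.6 K)/0.09705 = 3310 W

Q = 3.31 kW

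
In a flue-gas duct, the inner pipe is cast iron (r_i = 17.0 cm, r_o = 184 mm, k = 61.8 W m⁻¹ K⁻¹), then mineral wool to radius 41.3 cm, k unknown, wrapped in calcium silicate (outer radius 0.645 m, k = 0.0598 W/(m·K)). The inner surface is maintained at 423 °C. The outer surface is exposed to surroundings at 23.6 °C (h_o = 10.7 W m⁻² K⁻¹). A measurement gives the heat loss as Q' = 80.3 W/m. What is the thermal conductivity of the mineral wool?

ΣR = ΔT/Q' = |423 − 23.6|/80.3 = 4.974 m·K/W
Known resistances:
  R'_cast iron = ln(0.184/0.170)/(2πk) = 0.07914/(2π·61.8) = 2.038×10^-4 m·K/W
  R'_calcium silicate = ln(0.645/0.413)/(2πk) = 0.4458/(2π·0.0598) = 1.186 m·K/W
  R'_conv,out = 1/(2πr h) = 1/(2π·0.645·10.7) = 0.02306 m·K/W
R_mineral wool = ΣR − ΣR_known = 4.974 − 1.209 = 3.765 m·K/W
ln(r₂/r₁)/(2πk) = 3.765 ⇒ k = 0.8085/(2π·3.765) = 0.0342 W/m·K

k = 0.0342 W/m·K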